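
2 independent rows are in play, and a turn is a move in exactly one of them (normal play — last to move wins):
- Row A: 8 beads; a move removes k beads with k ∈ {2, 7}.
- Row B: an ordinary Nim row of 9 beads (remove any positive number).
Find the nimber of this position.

Grundy values for row A (subtraction set {2, 7}):
g(0) = mex{} = 0
g(1) = mex{} = 0
g(2) = mex{0} = 1
g(3) = mex{0} = 1
g(4) = mex{1} = 0
g(5) = mex{1} = 0
g(6) = mex{0} = 1
g(7) = mex{0} = 1
g(8) = mex{0,1} = 2
So g(8) = 2.
Row B is a plain Nim row of size 9, so its Grundy value is 9.
By the Sprague-Grundy theorem, the Grundy value of a sum of independent games is the XOR of the component values.
Combined value = 2 ⊕ 9 = 11.

11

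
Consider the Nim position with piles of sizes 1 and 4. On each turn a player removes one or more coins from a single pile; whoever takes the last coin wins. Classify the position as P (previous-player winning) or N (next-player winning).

N-position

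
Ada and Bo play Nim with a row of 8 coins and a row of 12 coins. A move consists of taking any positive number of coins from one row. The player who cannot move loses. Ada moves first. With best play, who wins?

Ada wins

Nim-sum: 8 ⊕ 12 = 4.
The nim-sum is 4 ≠ 0, so this is an N-position: the player to move can win; Ada has a winning move.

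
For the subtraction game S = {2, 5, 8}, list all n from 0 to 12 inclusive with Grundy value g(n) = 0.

Build the Grundy sequence with g(k) = mex{g(k−s) : s ∈ {2, 5, 8}, s ≤ k}:
g(0) = mex{} = 0
g(1) = mex{} = 0
g(2) = mex{0} = 1
g(3) = mex{0} = 1
g(4) = mex{1} = 0
g(5) = mex{0,1} = 2
g(6) = mex{0} = 1
g(7) = mex{1,2} = 0
g(8) = mex{0,1} = 2
g(9) = mex{0} = 1
g(10) = mex{1,2} = 0
g(11) = mex{1} = 0
g(12) = mex{0} = 1
The P-positions (g = 0) in 0..12 are 0, 1, 4, 7, 10, 11.

0, 1, 4, 7, 10, 11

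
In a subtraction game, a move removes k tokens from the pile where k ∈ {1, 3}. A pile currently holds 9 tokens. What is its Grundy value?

1

Build the Grundy sequence with g(k) = mex{g(k−s) : s ∈ {1, 3}, s ≤ k}:
g(0) = mex{} = 0
g(1) = mex{0} = 1
g(2) = mex{1} = 0
g(3) = mex{0} = 1
g(4) = mex{1} = 0
g(5) = mex{0} = 1
g(6) = mex{1} = 0
g(7) = mex{0} = 1
g(8) = mex{1} = 0
g(9) = mex{0} = 1
So g(9) = 1.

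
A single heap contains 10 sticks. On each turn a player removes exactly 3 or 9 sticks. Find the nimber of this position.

1

Compute g(0), g(1), … for moves {3, 9}:
k:     0  1  2  3  4  5  6  7  8  9 10
g(k):  0  0  0  1  1  1  0  0  0  1  1
So g(10) = 1.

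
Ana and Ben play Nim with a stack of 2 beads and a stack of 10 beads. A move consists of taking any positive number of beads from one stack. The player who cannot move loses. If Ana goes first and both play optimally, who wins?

Ana wins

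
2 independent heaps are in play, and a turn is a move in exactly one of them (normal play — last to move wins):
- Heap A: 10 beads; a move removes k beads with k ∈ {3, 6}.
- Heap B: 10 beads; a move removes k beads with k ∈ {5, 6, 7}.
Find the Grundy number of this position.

2

Grundy values for heap A (subtraction set {3, 6}):
k:     0  1  2  3  4  5  6  7  8  9 10
g(k):  0  0  0  1  1  1  2  2  2  0  0
So g(10) = 0.
Build the Grundy sequence for heap B with g(k) = mex{g(k−s) : s ∈ {5, 6, 7}, s ≤ k}:
k:     0  1  2  3  4  5  6  7  8  9 10
g(k):  0  0  0  0  0  1  1  1  1  1  2
So g(10) = 2.
The value of a disjunctive sum is the nim-sum of the parts.
Combined value = 0 XOR 2 = 2.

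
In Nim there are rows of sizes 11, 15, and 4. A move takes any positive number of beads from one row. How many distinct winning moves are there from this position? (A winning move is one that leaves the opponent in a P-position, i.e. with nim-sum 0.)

0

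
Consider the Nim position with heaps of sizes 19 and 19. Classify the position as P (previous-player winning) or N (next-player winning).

P-position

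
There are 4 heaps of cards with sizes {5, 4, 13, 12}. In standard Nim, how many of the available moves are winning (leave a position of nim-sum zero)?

In binary:
  0101  (5)
  0100  (4)
  1101  (13)
  1100  (12)
  ----
  0000  (0)
The nim-sum is already 0, so every move leaves a nonzero nim-sum — there are no winning moves.

0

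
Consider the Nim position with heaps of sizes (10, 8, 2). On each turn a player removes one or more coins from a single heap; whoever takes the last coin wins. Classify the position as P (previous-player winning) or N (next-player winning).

P-position

Nim-sum: 10 XOR 8 XOR 2 = 0.
The nim-sum is 0, so this is a P-position: the player to move is in a losing position under optimal play.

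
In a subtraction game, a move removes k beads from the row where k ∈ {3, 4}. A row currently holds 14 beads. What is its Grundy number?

0

Grundy values for subtraction set {3, 4}:
k:     0  1  2  3  4  5  6  7  8  9 10 11 12 13 14
g(k):  0  0  0  1  1  1  2  0  0  0  1  1  1  2  0
So g(14) = 0.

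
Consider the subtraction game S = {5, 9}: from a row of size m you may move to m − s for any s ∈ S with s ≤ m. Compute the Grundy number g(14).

0

Build the Grundy sequence with g(k) = mex{g(k−s) : s ∈ {5, 9}, s ≤ k}:
k:     0  1  2  3  4  5  6  7  8  9 10 11 12 13 14
g(k):  0  0  0  0  0  1  1  1  1  1  2  2  2  2  0
So g(14) = 0.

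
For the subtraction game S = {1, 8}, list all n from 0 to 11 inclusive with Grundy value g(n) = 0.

0, 2, 4, 6, 9, 11

Grundy values for subtraction set {1, 8}:
k:     0  1  2  3  4  5  6  7  8  9 10 11
g(k):  0  1  0  1  0  1  0  1  2  0  1  0
The P-positions (g = 0) in 0..11 are 0, 2, 4, 6, 9, 11.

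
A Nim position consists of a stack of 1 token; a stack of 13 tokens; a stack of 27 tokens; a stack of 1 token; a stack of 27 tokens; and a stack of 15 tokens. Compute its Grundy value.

Bitwise XOR of the heap sizes:
  00001  (1)
  01101  (13)
  11011  (27)
  00001  (1)
  11011  (27)
  01111  (15)
  -----
  00010  (2)

2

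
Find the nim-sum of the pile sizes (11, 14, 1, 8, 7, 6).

In binary:
  1011  (11)
  1110  (14)
  0001  (1)
  1000  (8)
  0111  (7)
  0110  (6)
  ----
  1101  (13)

13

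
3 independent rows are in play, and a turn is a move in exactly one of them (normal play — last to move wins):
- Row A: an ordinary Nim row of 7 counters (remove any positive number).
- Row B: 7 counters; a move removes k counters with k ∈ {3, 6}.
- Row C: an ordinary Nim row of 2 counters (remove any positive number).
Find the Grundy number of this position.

Row A is a plain Nim row of size 7, so its Grundy value is 7.
For row B, compute g(0), g(1), … with moves {3, 6}:
k:     0  1  2  3  4  5  6  7
g(k):  0  0  0  1  1  1  2  2
So g(7) = 2.
Row C is a plain Nim row of size 2, so its Grundy value is 2.
The value of a disjunctive sum is the nim-sum of the parts.
Combined value = 7 XOR 2 XOR 2 = 7.

7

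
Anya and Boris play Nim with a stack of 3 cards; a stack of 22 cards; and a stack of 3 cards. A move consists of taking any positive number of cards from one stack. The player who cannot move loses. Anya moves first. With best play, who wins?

In binary:
  00011  (3)
  10110  (22)
  00011  (3)
  -----
  10110  (22)
The nim-sum is 22 ≠ 0, so this is an N-position: the player to move can win; Anya has a winning move.

Anya wins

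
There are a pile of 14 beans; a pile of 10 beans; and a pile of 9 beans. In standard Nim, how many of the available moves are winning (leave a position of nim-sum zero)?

Compute the nim-sum pairwise:
14 ^ 10 = 4
4 ^ 9 = 13
The overall nim-sum is X = 13. A pile of size p has a winning move iff p XOR X < p (reduce it to p XOR X).
  14: 14 XOR 13 = 3 < 14 — winning move (to 3).
  10: 10 XOR 13 = 7 < 10 — winning move (to 7).
  9: 9 XOR 13 = 4 < 9 — winning move (to 4).
That gives 3 winning moves.

3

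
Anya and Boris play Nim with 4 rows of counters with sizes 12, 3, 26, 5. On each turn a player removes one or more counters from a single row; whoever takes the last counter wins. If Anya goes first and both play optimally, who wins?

Anya wins

Nim-sum: 12 XOR 3 XOR 26 XOR 5 = 16.
The nim-sum is 16 ≠ 0, so this is an N-position: the player to move can win; Anya has a winning move.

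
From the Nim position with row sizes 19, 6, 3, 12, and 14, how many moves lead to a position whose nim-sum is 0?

Write each in binary and XOR column by column:
  10011  (19)
  00110  (6)
  00011  (3)
  01100  (12)
  01110  (14)
  -----
  10100  (20)
The overall nim-sum is X = 20. A row of size p has a winning move iff p XOR X < p (reduce it to p XOR X).
  19: 19 XOR 20 = 7 < 19 — winning move (to 7).
  6: 6 XOR 20 = 18 ≥ 6 — no move.
  3: 3 XOR 20 = 23 ≥ 3 — no move.
  12: 12 XOR 20 = 24 ≥ 12 — no move.
  14: 14 XOR 20 = 26 ≥ 14 — no move.
That gives 1 winning move.

1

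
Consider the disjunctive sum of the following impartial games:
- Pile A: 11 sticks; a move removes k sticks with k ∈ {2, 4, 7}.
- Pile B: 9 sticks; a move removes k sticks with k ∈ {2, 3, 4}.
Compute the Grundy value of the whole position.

For pile A, compute g(0), g(1), … with moves {2, 4, 7}:
k:     0  1  2  3  4  5  6  7  8  9 10 11
g(k):  0  0  1  1  2  2  0  3  1  0  2  1
So g(11) = 1.
Grundy values for pile B (subtraction set {2, 3, 4}):
g(0) = mex{} = 0
g(1) = mex{} = 0
g(2) = mex{0} = 1
g(3) = mex{0} = 1
g(4) = mex{0,1} = 2
g(5) = mex{0,1} = 2
g(6) = mex{1,2} = 0
g(7) = mex{1,2} = 0
g(8) = mex{0,2} = 1
g(9) = mex{0,2} = 1
So g(9) = 1.
By the Sprague-Grundy theorem, the Grundy value of a sum of independent games is the XOR of the component values.
Combined value = 1 ⊕ 1 = 0.

0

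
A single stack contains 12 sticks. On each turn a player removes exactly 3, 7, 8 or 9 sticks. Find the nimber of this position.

0

Grundy values for subtraction set {3, 7, 8, 9}:
g(0) = mex{} = 0
g(1) = mex{} = 0
g(2) = mex{} = 0
g(3) = mex{0} = 1
g(4) = mex{0} = 1
g(5) = mex{0} = 1
g(6) = mex{1} = 0
g(7) = mex{0,1} = 2
g(8) = mex{0,1} = 2
g(9) = mex{0} = 1
g(10) = mex{0,1,2} = 3
g(11) = mex{0,1,2} = 3
g(12) = mex{1} = 0
So g(12) = 0.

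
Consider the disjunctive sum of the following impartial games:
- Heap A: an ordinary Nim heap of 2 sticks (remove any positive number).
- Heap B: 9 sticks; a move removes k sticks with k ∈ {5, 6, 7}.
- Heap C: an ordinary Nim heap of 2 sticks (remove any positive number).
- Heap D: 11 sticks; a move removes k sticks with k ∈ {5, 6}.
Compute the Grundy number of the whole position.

1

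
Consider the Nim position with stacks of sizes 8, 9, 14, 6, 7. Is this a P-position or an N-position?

Nim-sum: 8 ^ 9 ^ 14 ^ 6 ^ 7 = 14.
The nim-sum is 14 ≠ 0, so this is an N-position: the player to move can win.

N-position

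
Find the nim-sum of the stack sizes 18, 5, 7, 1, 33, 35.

19

Compute the nim-sum pairwise:
18 XOR 5 = 23
23 XOR 7 = 16
16 XOR 1 = 17
17 XOR 33 = 48
48 XOR 35 = 19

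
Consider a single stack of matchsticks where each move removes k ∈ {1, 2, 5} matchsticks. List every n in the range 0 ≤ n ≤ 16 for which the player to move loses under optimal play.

Build the Grundy sequence with g(k) = mex{g(k−s) : s ∈ {1, 2, 5}, s ≤ k}:
k:     0  1  2  3  4  5  6  7  8  9 10 11 12 13 14 15 16
g(k):  0  1  2  0  1  2  0  1  2  0  1  2  0  1  2  0  1
The P-positions (g = 0) in 0..16 are 0, 3, 6, 9, 12, 15.

0, 3, 6, 9, 12, 15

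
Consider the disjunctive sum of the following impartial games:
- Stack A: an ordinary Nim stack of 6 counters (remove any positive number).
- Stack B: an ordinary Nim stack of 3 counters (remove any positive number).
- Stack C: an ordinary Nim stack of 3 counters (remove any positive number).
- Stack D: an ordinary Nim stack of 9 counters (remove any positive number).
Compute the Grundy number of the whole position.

Stack A is a plain Nim stack of size 6, so its Grundy value is 6.
Stack B is a plain Nim stack of size 3, so its Grundy value is 3.
Stack C is a plain Nim stack of size 3, so its Grundy value is 3.
Stack D is a plain Nim stack of size 9, so its Grundy value is 9.
By the Sprague-Grundy theorem, the Grundy value of a sum of independent games is the XOR of the component values.
Combined value = 6 ⊕ 3 ⊕ 3 ⊕ 9 = 15.

15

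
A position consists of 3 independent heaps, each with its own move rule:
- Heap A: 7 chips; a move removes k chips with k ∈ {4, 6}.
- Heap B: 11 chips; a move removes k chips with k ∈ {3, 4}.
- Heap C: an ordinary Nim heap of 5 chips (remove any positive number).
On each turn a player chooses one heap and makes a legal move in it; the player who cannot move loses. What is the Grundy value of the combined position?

5

Grundy values for heap A (subtraction set {4, 6}):
g(0) = mex{} = 0
g(1) = mex{} = 0
g(2) = mex{} = 0
g(3) = mex{} = 0
g(4) = mex{0} = 1
g(5) = mex{0} = 1
g(6) = mex{0} = 1
g(7) = mex{0} = 1
So g(7) = 1.
Grundy values for heap B (subtraction set {3, 4}):
g(0) = mex{} = 0
g(1) = mex{} = 0
g(2) = mex{} = 0
g(3) = mex{0} = 1
g(4) = mex{0} = 1
g(5) = mex{0} = 1
g(6) = mex{0,1} = 2
g(7) = mex{1} = 0
g(8) = mex{1} = 0
g(9) = mex{1,2} = 0
g(10) = mex{0,2} = 1
g(11) = mex{0} = 1
So g(11) = 1.
Heap C is a plain Nim heap of size 5, so its Grundy value is 5.
The value of a disjunctive sum is the nim-sum of the parts.
Combined value = 1 XOR 1 XOR 5 = 5.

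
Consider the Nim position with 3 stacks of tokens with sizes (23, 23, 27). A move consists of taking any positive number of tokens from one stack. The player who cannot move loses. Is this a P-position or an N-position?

N-position

Write each in binary and XOR column by column:
  10111  (23)
  10111  (23)
  11011  (27)
  -----
  11011  (27)
The nim-sum is 27 ≠ 0, so this is an N-position: the player to move can win.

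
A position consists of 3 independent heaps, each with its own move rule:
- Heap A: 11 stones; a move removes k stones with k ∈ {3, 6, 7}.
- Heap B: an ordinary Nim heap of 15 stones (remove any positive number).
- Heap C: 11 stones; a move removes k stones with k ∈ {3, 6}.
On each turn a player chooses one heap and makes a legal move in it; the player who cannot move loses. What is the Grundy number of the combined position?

Build the Grundy sequence for heap A with g(k) = mex{g(k−s) : s ∈ {3, 6, 7}, s ≤ k}:
g(0) = mex{} = 0
g(1) = mex{} = 0
g(2) = mex{} = 0
g(3) = mex{0} = 1
g(4) = mex{0} = 1
g(5) = mex{0} = 1
g(6) = mex{0,1} = 2
g(7) = mex{0,1} = 2
g(8) = mex{0,1} = 2
g(9) = mex{0,1,2} = 3
g(10) = mex{1,2} = 0
g(11) = mex{1,2} = 0
So g(11) = 0.
Heap B is a plain Nim heap of size 15, so its Grundy value is 15.
For heap C, compute g(0), g(1), … with moves {3, 6}:
k:     0  1  2  3  4  5  6  7  8  9 10 11
g(k):  0  0  0  1  1  1  2  2  2  0  0  0
So g(11) = 0.
By the Sprague-Grundy theorem, the Grundy value of a sum of independent games is the XOR of the component values.
Combined value = 0 XOR 15 XOR 0 = 15.

15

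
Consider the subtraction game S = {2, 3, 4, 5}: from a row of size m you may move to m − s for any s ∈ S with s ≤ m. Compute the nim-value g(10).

Grundy values for subtraction set {2, 3, 4, 5}:
g(0) = mex{} = 0
g(1) = mex{} = 0
g(2) = mex{0} = 1
g(3) = mex{0} = 1
g(4) = mex{0,1} = 2
g(5) = mex{0,1} = 2
g(6) = mex{0,1,2} = 3
g(7) = mex{1,2} = 0
g(8) = mex{1,2,3} = 0
g(9) = mex{0,2,3} = 1
g(10) = mex{0,2,3} = 1
So g(10) = 1.

1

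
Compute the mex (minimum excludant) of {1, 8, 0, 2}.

The values 0, 1, 2 are all present; 3 is the first non-negative integer missing from the set.

3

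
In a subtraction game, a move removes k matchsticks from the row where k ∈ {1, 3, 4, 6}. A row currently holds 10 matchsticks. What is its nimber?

1

Build the Grundy sequence with g(k) = mex{g(k−s) : s ∈ {1, 3, 4, 6}, s ≤ k}:
k:     0  1  2  3  4  5  6  7  8  9 10
g(k):  0  1  0  1  2  3  2  0  1  0  1
So g(10) = 1.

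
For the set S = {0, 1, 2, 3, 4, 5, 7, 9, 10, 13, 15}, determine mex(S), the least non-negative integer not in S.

6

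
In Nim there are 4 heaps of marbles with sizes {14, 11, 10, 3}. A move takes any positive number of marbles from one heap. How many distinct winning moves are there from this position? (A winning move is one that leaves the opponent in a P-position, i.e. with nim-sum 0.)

3

Compute the nim-sum pairwise:
14 XOR 11 = 5
5 XOR 10 = 15
15 XOR 3 = 12
The overall nim-sum is X = 12. A heap of size p has a winning move iff p XOR X < p (reduce it to p XOR X).
  14: 14 XOR 12 = 2 < 14 — winning move (to 2).
  11: 11 XOR 12 = 7 < 11 — winning move (to 7).
  10: 10 XOR 12 = 6 < 10 — winning move (to 6).
  3: 3 XOR 12 = 15 ≥ 3 — no move.
That gives 3 winning moves.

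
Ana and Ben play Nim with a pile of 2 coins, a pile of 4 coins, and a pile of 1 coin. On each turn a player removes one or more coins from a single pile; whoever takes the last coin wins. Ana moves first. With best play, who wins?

Ana wins

Nim-sum: 2 XOR 4 XOR 1 = 7.
The nim-sum is 7 ≠ 0, so this is an N-position: the player to move can win; Ana has a winning move.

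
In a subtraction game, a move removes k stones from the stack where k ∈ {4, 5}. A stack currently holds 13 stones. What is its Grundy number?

1

Build the Grundy sequence with g(k) = mex{g(k−s) : s ∈ {4, 5}, s ≤ k}:
k:     0  1  2  3  4  5  6  7  8  9 10 11 12 13
g(k):  0  0  0  0  1  1  1  1  2  0  0  0  0  1
So g(13) = 1.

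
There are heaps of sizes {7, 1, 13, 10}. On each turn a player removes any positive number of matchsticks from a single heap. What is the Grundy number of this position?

1

Nim-sum: 7 ⊕ 1 ⊕ 13 ⊕ 10 = 1.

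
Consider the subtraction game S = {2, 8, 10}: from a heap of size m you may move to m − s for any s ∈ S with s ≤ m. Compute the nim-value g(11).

3

Grundy values for subtraction set {2, 8, 10}:
k:     0  1  2  3  4  5  6  7  8  9 10 11
g(k):  0  0  1  1  0  0  1  1  2  2  3  3
So g(11) = 3.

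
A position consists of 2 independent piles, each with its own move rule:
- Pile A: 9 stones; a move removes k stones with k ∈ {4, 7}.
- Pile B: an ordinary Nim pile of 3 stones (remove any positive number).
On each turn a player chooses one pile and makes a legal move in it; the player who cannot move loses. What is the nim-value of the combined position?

1

For pile A, compute g(0), g(1), … with moves {4, 7}:
k:     0  1  2  3  4  5  6  7  8  9
g(k):  0  0  0  0  1  1  1  1  2  2
So g(9) = 2.
Pile B is a plain Nim pile of size 3, so its Grundy value is 3.
By the Sprague-Grundy theorem, the Grundy value of a sum of independent games is the XOR of the component values.
Combined value = 2 XOR 3 = 1.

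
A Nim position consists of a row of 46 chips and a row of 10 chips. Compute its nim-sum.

Nim-sum: 46 ^ 10 = 36.

36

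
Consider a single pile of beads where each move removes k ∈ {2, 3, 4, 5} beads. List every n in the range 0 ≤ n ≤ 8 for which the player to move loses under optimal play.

Build the Grundy sequence with g(k) = mex{g(k−s) : s ∈ {2, 3, 4, 5}, s ≤ k}:
g(0) = mex{} = 0
g(1) = mex{} = 0
g(2) = mex{0} = 1
g(3) = mex{0} = 1
g(4) = mex{0,1} = 2
g(5) = mex{0,1} = 2
g(6) = mex{0,1,2} = 3
g(7) = mex{1,2} = 0
g(8) = mex{1,2,3} = 0
The P-positions (g = 0) in 0..8 are 0, 1, 7, 8.

0, 1, 7, 8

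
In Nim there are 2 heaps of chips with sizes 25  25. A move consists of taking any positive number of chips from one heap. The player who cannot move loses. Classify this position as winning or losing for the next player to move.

Losing position

Nim-sum: 25 XOR 25 = 0.
The nim-sum is 0, so this is a P-position: the player to move is in a losing position under optimal play.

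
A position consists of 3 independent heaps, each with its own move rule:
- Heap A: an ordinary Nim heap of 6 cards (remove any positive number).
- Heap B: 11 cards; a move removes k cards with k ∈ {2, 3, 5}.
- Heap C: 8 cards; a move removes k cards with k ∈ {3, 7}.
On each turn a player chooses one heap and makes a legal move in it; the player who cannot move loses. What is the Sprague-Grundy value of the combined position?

6

Heap A is a plain Nim heap of size 6, so its Grundy value is 6.
For heap B, compute g(0), g(1), … with moves {2, 3, 5}:
k:     0  1  2  3  4  5  6  7  8  9 10 11
g(k):  0  0  1  1  2  2  3  0  0  1  1  2
So g(11) = 2.
Grundy values for heap C (subtraction set {3, 7}):
k:     0  1  2  3  4  5  6  7  8
g(k):  0  0  0  1  1  1  0  2  2
So g(8) = 2.
By the Sprague-Grundy theorem, the Grundy value of a sum of independent games is the XOR of the component values.
Combined value = 6 ⊕ 2 ⊕ 2 = 6.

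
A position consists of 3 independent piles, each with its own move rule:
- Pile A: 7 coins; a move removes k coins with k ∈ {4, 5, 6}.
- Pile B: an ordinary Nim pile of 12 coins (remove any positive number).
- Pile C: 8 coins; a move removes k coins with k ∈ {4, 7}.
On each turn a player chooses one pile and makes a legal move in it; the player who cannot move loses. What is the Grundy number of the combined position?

15

For pile A, compute g(0), g(1), … with moves {4, 5, 6}:
g(0) = mex{} = 0
g(1) = mex{} = 0
g(2) = mex{} = 0
g(3) = mex{} = 0
g(4) = mex{0} = 1
g(5) = mex{0} = 1
g(6) = mex{0} = 1
g(7) = mex{0} = 1
So g(7) = 1.
Pile B is a plain Nim pile of size 12, so its Grundy value is 12.
Build the Grundy sequence for pile C with g(k) = mex{g(k−s) : s ∈ {4, 7}, s ≤ k}:
k:     0  1  2  3  4  5  6  7  8
g(k):  0  0  0  0  1  1  1  1  2
So g(8) = 2.
The value of a disjunctive sum is the nim-sum of the parts.
Combined value = 1 ⊕ 12 ⊕ 2 = 15.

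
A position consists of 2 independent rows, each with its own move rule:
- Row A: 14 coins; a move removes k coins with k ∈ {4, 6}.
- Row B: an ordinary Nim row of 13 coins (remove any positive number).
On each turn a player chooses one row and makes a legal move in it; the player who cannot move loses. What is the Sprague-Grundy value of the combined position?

12

Build the Grundy sequence for row A with g(k) = mex{g(k−s) : s ∈ {4, 6}, s ≤ k}:
k:     0  1  2  3  4  5  6  7  8  9 10 11 12 13 14
g(k):  0  0  0  0  1  1  1  1  2  2  0  0  0  0  1
So g(14) = 1.
Row B is a plain Nim row of size 13, so its Grundy value is 13.
By the Sprague-Grundy theorem, the Grundy value of a sum of independent games is the XOR of the component values.
Combined value = 1 XOR 13 = 12.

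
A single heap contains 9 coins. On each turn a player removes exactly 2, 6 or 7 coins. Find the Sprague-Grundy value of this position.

Grundy values for subtraction set {2, 6, 7}:
g(0) = mex{} = 0
g(1) = mex{} = 0
g(2) = mex{0} = 1
g(3) = mex{0} = 1
g(4) = mex{1} = 0
g(5) = mex{1} = 0
g(6) = mex{0} = 1
g(7) = mex{0} = 1
g(8) = mex{0,1} = 2
g(9) = mex{1} = 0
So g(9) = 0.

0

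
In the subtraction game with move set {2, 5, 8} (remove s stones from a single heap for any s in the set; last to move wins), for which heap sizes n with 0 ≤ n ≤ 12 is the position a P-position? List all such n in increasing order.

0, 1, 4, 7, 10, 11

Compute g(0), g(1), … for moves {2, 5, 8}:
k:     0  1  2  3  4  5  6  7  8  9 10 11 12
g(k):  0  0  1  1  0  2  1  0  2  1  0  0  1
The P-positions (g = 0) in 0..12 are 0, 1, 4, 7, 10, 11.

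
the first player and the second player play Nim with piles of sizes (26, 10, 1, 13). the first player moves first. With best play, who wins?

the first player wins

Nim-sum: 26 XOR 10 XOR 1 XOR 13 = 28.
The nim-sum is 28 ≠ 0, so this is an N-position: the player to move can win; the first player has a winning move.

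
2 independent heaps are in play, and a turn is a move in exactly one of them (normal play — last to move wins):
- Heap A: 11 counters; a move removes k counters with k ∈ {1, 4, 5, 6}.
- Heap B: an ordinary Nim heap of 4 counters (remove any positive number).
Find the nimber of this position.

Grundy values for heap A (subtraction set {1, 4, 5, 6}):
k:     0  1  2  3  4  5  6  7  8  9 10 11
g(k):  0  1  0  1  2  3  2  3  4  0  1  0
So g(11) = 0.
Heap B is a plain Nim heap of size 4, so its Grundy value is 4.
By the Sprague-Grundy theorem, the Grundy value of a sum of independent games is the XOR of the component values.
Combined value = 0 XOR 4 = 4.

4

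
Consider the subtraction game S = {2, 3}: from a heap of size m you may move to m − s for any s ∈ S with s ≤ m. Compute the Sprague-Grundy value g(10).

Build the Grundy sequence with g(k) = mex{g(k−s) : s ∈ {2, 3}, s ≤ k}:
k:     0  1  2  3  4  5  6  7  8  9 10
g(k):  0  0  1  1  2  0  0  1  1  2  0
So g(10) = 0.

0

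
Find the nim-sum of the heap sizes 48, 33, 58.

In binary:
  110000  (48)
  100001  (33)
  111010  (58)
  ------
  101011  (43)

43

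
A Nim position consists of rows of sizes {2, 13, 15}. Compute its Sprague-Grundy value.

Compute the nim-sum pairwise:
2 XOR 13 = 15
15 XOR 15 = 0

0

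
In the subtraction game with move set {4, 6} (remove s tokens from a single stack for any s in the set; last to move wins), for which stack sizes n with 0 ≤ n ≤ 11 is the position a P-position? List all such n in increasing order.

0, 1, 2, 3, 10, 11

Grundy values for subtraction set {4, 6}:
k:     0  1  2  3  4  5  6  7  8  9 10 11
g(k):  0  0  0  0  1  1  1  1  2  2  0  0
The P-positions (g = 0) in 0..11 are 0, 1, 2, 3, 10, 11.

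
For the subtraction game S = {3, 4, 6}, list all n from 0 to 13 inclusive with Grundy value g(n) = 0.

0, 1, 2, 9, 10, 11

Grundy values for subtraction set {3, 4, 6}:
g(0) = mex{} = 0
g(1) = mex{} = 0
g(2) = mex{} = 0
g(3) = mex{0} = 1
g(4) = mex{0} = 1
g(5) = mex{0} = 1
g(6) = mex{0,1} = 2
g(7) = mex{0,1} = 2
g(8) = mex{0,1} = 2
g(9) = mex{1,2} = 0
g(10) = mex{1,2} = 0
g(11) = mex{1,2} = 0
g(12) = mex{0,2} = 1
g(13) = mex{0,2} = 1
The P-positions (g = 0) in 0..13 are 0, 1, 2, 9, 10, 11.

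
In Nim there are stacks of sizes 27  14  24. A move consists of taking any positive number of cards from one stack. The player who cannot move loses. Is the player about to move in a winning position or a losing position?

Winning position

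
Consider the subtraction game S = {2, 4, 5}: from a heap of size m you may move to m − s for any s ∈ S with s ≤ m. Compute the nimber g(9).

1

Build the Grundy sequence with g(k) = mex{g(k−s) : s ∈ {2, 4, 5}, s ≤ k}:
k:     0  1  2  3  4  5  6  7  8  9
g(k):  0  0  1  1  2  2  3  0  0  1
So g(9) = 1.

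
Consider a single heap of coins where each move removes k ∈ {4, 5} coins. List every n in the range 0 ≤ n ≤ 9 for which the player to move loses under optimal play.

0, 1, 2, 3, 9

Build the Grundy sequence with g(k) = mex{g(k−s) : s ∈ {4, 5}, s ≤ k}:
k:     0  1  2  3  4  5  6  7  8  9
g(k):  0  0  0  0  1  1  1  1  2  0
The P-positions (g = 0) in 0..9 are 0, 1, 2, 3, 9.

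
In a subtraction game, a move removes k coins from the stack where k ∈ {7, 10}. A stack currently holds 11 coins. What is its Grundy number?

Grundy values for subtraction set {7, 10}:
k:     0  1  2  3  4  5  6  7  8  9 10 11
g(k):  0  0  0  0  0  0  0  1  1  1  1  1
So g(11) = 1.

1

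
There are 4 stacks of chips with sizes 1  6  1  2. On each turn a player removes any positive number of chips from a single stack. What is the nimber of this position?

4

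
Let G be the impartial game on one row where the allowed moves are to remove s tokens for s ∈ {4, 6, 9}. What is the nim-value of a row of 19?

1

Compute g(0), g(1), … for moves {4, 6, 9}:
k:     0  1  2  3  4  5  6  7  8  9 10 11 12 13 14 15 16 17 18 19
g(k):  0  0  0  0  1  1  1  1  2  2  2  2  3  0  0  0  0  1  1  1
So g(19) = 1.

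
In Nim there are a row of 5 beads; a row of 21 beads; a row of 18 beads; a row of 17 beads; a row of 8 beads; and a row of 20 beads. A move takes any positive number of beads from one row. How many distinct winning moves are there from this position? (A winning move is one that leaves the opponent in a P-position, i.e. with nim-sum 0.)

1

Nim-sum: 5 XOR 21 XOR 18 XOR 17 XOR 8 XOR 20 = 15.
The overall nim-sum is X = 15. A row of size p has a winning move iff p XOR X < p (reduce it to p XOR X).
  5: 5 XOR 15 = 10 ≥ 5 — no move.
  21: 21 XOR 15 = 26 ≥ 21 — no move.
  18: 18 XOR 15 = 29 ≥ 18 — no move.
  17: 17 XOR 15 = 30 ≥ 17 — no move.
  8: 8 XOR 15 = 7 < 8 — winning move (to 7).
  20: 20 XOR 15 = 27 ≥ 20 — no move.
That gives 1 winning move.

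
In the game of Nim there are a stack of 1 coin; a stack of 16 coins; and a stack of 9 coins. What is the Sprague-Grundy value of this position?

Compute the nim-sum pairwise:
1 ⊕ 16 = 17
17 ⊕ 9 = 24

24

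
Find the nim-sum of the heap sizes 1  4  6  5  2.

4

Write each in binary and XOR column by column:
  001  (1)
  100  (4)
  110  (6)
  101  (5)
  010  (2)
  ---
  100  (4)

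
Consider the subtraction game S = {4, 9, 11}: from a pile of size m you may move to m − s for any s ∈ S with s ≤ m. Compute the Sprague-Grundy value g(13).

Compute g(0), g(1), … for moves {4, 9, 11}:
g(0) = mex{} = 0
g(1) = mex{} = 0
g(2) = mex{} = 0
g(3) = mex{} = 0
g(4) = mex{0} = 1
g(5) = mex{0} = 1
g(6) = mex{0} = 1
g(7) = mex{0} = 1
g(8) = mex{1} = 0
g(9) = mex{0,1} = 2
g(10) = mex{0,1} = 2
g(11) = mex{0,1} = 2
g(12) = mex{0} = 1
g(13) = mex{0,1,2} = 3
So g(13) = 3.

3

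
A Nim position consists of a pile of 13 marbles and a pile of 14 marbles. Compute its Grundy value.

3

In binary:
  1101  (13)
  1110  (14)
  ----
  0011  (3)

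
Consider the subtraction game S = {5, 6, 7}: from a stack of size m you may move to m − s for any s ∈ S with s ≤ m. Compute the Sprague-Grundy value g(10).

Grundy values for subtraction set {5, 6, 7}:
k:     0  1  2  3  4  5  6  7  8  9 10
g(k):  0  0  0  0  0  1  1  1  1  1  2
So g(10) = 2.

2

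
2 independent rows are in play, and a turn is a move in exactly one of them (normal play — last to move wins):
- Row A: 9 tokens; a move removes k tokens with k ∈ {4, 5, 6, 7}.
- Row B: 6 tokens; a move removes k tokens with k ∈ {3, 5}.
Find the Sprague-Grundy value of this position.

0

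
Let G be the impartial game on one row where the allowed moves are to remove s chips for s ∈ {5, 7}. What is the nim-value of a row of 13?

0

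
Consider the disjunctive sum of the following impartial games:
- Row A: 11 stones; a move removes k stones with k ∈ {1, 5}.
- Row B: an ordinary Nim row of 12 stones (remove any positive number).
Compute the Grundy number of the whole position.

13

Build the Grundy sequence for row A with g(k) = mex{g(k−s) : s ∈ {1, 5}, s ≤ k}:
g(0) = mex{} = 0
g(1) = mex{0} = 1
g(2) = mex{1} = 0
g(3) = mex{0} = 1
g(4) = mex{1} = 0
g(5) = mex{0} = 1
g(6) = mex{1} = 0
g(7) = mex{0} = 1
g(8) = mex{1} = 0
g(9) = mex{0} = 1
g(10) = mex{1} = 0
g(11) = mex{0} = 1
So g(11) = 1.
Row B is a plain Nim row of size 12, so its Grundy value is 12.
By the Sprague-Grundy theorem, the Grundy value of a sum of independent games is the XOR of the component values.
Combined value = 1 XOR 12 = 13.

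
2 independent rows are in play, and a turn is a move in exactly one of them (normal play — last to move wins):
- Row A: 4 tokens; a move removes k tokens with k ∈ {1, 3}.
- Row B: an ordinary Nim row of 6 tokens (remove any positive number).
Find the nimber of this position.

Build the Grundy sequence for row A with g(k) = mex{g(k−s) : s ∈ {1, 3}, s ≤ k}:
g(0) = mex{} = 0
g(1) = mex{0} = 1
g(2) = mex{1} = 0
g(3) = mex{0} = 1
g(4) = mex{1} = 0
So g(4) = 0.
Row B is a plain Nim row of size 6, so its Grundy value is 6.
By the Sprague-Grundy theorem, the Grundy value of a sum of independent games is the XOR of the component values.
Combined value = 0 ⊕ 6 = 6.

6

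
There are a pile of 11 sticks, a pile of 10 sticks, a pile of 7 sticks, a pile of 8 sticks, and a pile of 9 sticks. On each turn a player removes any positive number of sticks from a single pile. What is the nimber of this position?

7

Compute the nim-sum pairwise:
11 ^ 10 = 1
1 ^ 7 = 6
6 ^ 8 = 14
14 ^ 9 = 7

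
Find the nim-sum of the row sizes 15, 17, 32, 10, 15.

Write each in binary and XOR column by column:
  001111  (15)
  010001  (17)
  100000  (32)
  001010  (10)
  001111  (15)
  ------
  111011  (59)

59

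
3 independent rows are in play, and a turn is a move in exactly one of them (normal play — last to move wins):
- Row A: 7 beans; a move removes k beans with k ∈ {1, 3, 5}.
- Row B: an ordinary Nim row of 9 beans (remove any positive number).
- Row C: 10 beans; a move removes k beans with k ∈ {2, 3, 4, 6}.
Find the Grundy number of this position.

Grundy values for row A (subtraction set {1, 3, 5}):
k:     0  1  2  3  4  5  6  7
g(k):  0  1  0  1  0  1  0  1
So g(7) = 1.
Row B is a plain Nim row of size 9, so its Grundy value is 9.
For row C, compute g(0), g(1), … with moves {2, 3, 4, 6}:
g(0) = mex{} = 0
g(1) = mex{} = 0
g(2) = mex{0} = 1
g(3) = mex{0} = 1
g(4) = mex{0,1} = 2
g(5) = mex{0,1} = 2
g(6) = mex{0,1,2} = 3
g(7) = mex{0,1,2} = 3
g(8) = mex{1,2,3} = 0
g(9) = mex{1,2,3} = 0
g(10) = mex{0,2,3} = 1
So g(10) = 1.
The value of a disjunctive sum is the nim-sum of the parts.
Combined value = 1 ⊕ 9 ⊕ 1 = 9.

9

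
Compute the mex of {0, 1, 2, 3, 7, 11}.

4

The values 0, 1, 2, 3 are all present; 4 is the first non-negative integer missing from the set.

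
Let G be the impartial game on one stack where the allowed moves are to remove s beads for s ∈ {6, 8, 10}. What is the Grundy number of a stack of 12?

2

Grundy values for subtraction set {6, 8, 10}:
k:     0  1  2  3  4  5  6  7  8  9 10 11 12
g(k):  0  0  0  0  0  0  1  1  1  1  1  1  2
So g(12) = 2.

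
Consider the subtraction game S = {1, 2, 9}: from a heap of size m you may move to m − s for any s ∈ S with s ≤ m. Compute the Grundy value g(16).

0

Build the Grundy sequence with g(k) = mex{g(k−s) : s ∈ {1, 2, 9}, s ≤ k}:
k:     0  1  2  3  4  5  6  7  8  9 10 11 12 13 14 15 16
g(k):  0  1  2  0  1  2  0  1  2  3  0  1  2  0  1  2  0
So g(16) = 0.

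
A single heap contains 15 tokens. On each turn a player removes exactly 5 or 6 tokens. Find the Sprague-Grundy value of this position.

Compute g(0), g(1), … for moves {5, 6}:
k:     0  1  2  3  4  5  6  7  8  9 10 11 12 13 14 15
g(k):  0  0  0  0  0  1  1  1  1  1  2  0  0  0  0  0
So g(15) = 0.

0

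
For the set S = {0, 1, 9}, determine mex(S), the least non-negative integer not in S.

2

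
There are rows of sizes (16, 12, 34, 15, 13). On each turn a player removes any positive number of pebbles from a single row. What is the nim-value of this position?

60

Compute the nim-sum pairwise:
16 ⊕ 12 = 28
28 ⊕ 34 = 62
62 ⊕ 15 = 49
49 ⊕ 13 = 60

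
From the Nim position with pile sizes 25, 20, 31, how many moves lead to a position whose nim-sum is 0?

3

Compute the nim-sum pairwise:
25 ^ 20 = 13
13 ^ 31 = 18
The overall nim-sum is X = 18. A pile of size p has a winning move iff p XOR X < p (reduce it to p XOR X).
  25: 25 XOR 18 = 11 < 25 — winning move (to 11).
  20: 20 XOR 18 = 6 < 20 — winning move (to 6).
  31: 31 XOR 18 = 13 < 31 — winning move (to 13).
That gives 3 winning moves.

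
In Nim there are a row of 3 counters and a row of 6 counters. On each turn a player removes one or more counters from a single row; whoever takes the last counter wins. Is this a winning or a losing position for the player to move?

Winning position

Compute the nim-sum pairwise:
3 ^ 6 = 5
The nim-sum is 5 ≠ 0, so this is an N-position: the player to move can win.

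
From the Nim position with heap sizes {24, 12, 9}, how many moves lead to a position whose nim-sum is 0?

1

Nim-sum: 24 XOR 12 XOR 9 = 29.
The overall nim-sum is X = 29. A heap of size p has a winning move iff p XOR X < p (reduce it to p XOR X).
  24: 24 XOR 29 = 5 < 24 — winning move (to 5).
  12: 12 XOR 29 = 17 ≥ 12 — no move.
  9: 9 XOR 29 = 20 ≥ 9 — no move.
That gives 1 winning move.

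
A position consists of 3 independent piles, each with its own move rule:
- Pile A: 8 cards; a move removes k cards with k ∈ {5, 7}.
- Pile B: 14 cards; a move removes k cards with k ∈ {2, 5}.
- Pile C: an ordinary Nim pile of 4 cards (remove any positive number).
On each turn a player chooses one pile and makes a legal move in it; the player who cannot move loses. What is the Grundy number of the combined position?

For pile A, compute g(0), g(1), … with moves {5, 7}:
k:     0  1  2  3  4  5  6  7  8
g(k):  0  0  0  0  0  1  1  1  1
So g(8) = 1.
Grundy values for pile B (subtraction set {2, 5}):
g(0) = mex{} = 0
g(1) = mex{} = 0
g(2) = mex{0} = 1
g(3) = mex{0} = 1
g(4) = mex{1} = 0
g(5) = mex{0,1} = 2
g(6) = mex{0} = 1
g(7) = mex{1,2} = 0
g(8) = mex{1} = 0
g(9) = mex{0} = 1
g(10) = mex{0,2} = 1
g(11) = mex{1} = 0
g(12) = mex{0,1} = 2
g(13) = mex{0} = 1
g(14) = mex{1,2} = 0
So g(14) = 0.
Pile C is a plain Nim pile of size 4, so its Grundy value is 4.
By the Sprague-Grundy theorem, the Grundy value of a sum of independent games is the XOR of the component values.
Combined value = 1 XOR 0 XOR 4 = 5.

5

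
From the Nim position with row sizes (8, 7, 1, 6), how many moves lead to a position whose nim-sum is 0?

1

Bitwise XOR of the heap sizes:
  1000  (8)
  0111  (7)
  0001  (1)
  0110  (6)
  ----
  1000  (8)
The overall nim-sum is X = 8. A row of size p has a winning move iff p XOR X < p (reduce it to p XOR X).
  8: 8 XOR 8 = 0 < 8 — winning move (to 0).
  7: 7 XOR 8 = 15 ≥ 7 — no move.
  1: 1 XOR 8 = 9 ≥ 1 — no move.
  6: 6 XOR 8 = 14 ≥ 6 — no move.
That gives 1 winning move.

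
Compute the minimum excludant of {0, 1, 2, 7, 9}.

The values 0, 1, 2 are all present; 3 is the first non-negative integer missing from the set.

3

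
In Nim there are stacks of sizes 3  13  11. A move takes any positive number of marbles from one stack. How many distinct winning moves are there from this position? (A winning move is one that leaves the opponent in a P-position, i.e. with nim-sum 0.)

1

Bitwise XOR of the heap sizes:
  0011  (3)
  1101  (13)
  1011  (11)
  ----
  0101  (5)
The overall nim-sum is X = 5. A stack of size p has a winning move iff p XOR X < p (reduce it to p XOR X).
  3: 3 XOR 5 = 6 ≥ 3 — no move.
  13: 13 XOR 5 = 8 < 13 — winning move (to 8).
  11: 11 XOR 5 = 14 ≥ 11 — no move.
That gives 1 winning move.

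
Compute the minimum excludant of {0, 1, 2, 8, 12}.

3

The values 0, 1, 2 are all present; 3 is the first non-negative integer missing from the set.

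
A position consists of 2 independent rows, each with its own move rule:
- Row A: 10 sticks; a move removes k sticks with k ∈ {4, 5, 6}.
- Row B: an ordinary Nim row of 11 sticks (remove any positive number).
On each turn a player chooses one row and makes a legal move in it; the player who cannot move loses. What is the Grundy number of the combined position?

11

Build the Grundy sequence for row A with g(k) = mex{g(k−s) : s ∈ {4, 5, 6}, s ≤ k}:
k:     0  1  2  3  4  5  6  7  8  9 10
g(k):  0  0  0  0  1  1  1  1  2  2  0
So g(10) = 0.
Row B is a plain Nim row of size 11, so its Grundy value is 11.
By the Sprague-Grundy theorem, the Grundy value of a sum of independent games is the XOR of the component values.
Combined value = 0 XOR 11 = 11.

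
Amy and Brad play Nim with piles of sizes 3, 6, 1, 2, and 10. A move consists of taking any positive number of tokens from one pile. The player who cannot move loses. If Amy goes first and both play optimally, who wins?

Amy wins

Bitwise XOR of the heap sizes:
  0011  (3)
  0110  (6)
  0001  (1)
  0010  (2)
  1010  (10)
  ----
  1100  (12)
The nim-sum is 12 ≠ 0, so this is an N-position: the player to move can win; Amy has a winning move.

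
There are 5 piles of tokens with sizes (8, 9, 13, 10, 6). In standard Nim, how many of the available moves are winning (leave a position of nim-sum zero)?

0

Nim-sum: 8 ^ 9 ^ 13 ^ 10 ^ 6 = 0.
The nim-sum is already 0, so every move leaves a nonzero nim-sum — there are no winning moves.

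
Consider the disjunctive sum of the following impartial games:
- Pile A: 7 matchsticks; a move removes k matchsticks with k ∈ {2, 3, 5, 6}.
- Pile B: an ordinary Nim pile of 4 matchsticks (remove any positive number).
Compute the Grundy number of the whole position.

Build the Grundy sequence for pile A with g(k) = mex{g(k−s) : s ∈ {2, 3, 5, 6}, s ≤ k}:
g(0) = mex{} = 0
g(1) = mex{} = 0
g(2) = mex{0} = 1
g(3) = mex{0} = 1
g(4) = mex{0,1} = 2
g(5) = mex{0,1} = 2
g(6) = mex{0,1,2} = 3
g(7) = mex{0,1,2} = 3
So g(7) = 3.
Pile B is a plain Nim pile of size 4, so its Grundy value is 4.
By the Sprague-Grundy theorem, the Grundy value of a sum of independent games is the XOR of the component values.
Combined value = 3 XOR 4 = 7.

7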